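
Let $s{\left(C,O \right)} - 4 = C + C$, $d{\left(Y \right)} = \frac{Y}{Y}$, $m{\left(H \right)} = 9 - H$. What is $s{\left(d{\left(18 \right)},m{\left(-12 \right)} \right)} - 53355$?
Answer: $-53349$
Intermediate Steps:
$d{\left(Y \right)} = 1$
$s{\left(C,O \right)} = 4 + 2 C$ ($s{\left(C,O \right)} = 4 + \left(C + C\right) = 4 + 2 C$)
$s{\left(d{\left(18 \right)},m{\left(-12 \right)} \right)} - 53355 = \left(4 + 2 \cdot 1\right) - 53355 = \left(4 + 2\right) - 53355 = 6 - 53355 = -53349$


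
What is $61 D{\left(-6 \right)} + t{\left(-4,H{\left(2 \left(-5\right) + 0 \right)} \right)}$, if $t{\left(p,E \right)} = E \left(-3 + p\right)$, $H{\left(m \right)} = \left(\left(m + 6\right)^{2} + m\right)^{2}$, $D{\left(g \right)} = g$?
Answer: $-618$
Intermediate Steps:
$H{\left(m \right)} = \left(m + \left(6 + m\right)^{2}\right)^{2}$ ($H{\left(m \right)} = \left(\left(6 + m\right)^{2} + m\right)^{2} = \left(m + \left(6 + m\right)^{2}\right)^{2}$)
$61 D{\left(-6 \right)} + t{\left(-4,H{\left(2 \left(-5\right) + 0 \right)} \right)} = 61 \left(-6\right) + \left(\left(2 \left(-5\right) + 0\right) + \left(6 + \left(2 \left(-5\right) + 0\right)\right)^{2}\right)^{2} \left(-3 - 4\right) = -366 + \left(\left(-10 + 0\right) + \left(6 + \left(-10 + 0\right)\right)^{2}\right)^{2} \left(-7\right) = -366 + \left(-10 + \left(6 - 10\right)^{2}\right)^{2} \left(-7\right) = -366 + \left(-10 + \left(-4\right)^{2}\right)^{2} \left(-7\right) = -366 + \left(-10 + 16\right)^{2} \left(-7\right) = -366 + 6^{2} \left(-7\right) = -366 + 36 \left(-7\right) = -366 - 252 = -618$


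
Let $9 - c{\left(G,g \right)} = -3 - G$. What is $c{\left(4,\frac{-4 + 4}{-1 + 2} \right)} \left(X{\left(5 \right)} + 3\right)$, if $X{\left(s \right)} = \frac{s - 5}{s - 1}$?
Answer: $48$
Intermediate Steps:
$X{\left(s \right)} = \frac{-5 + s}{-1 + s}$
$c{\left(G,g \right)} = 12 + G$ ($c{\left(G,g \right)} = 9 - \left(-3 - G\right) = 9 + \left(3 + G\right) = 12 + G$)
$c{\left(4,\frac{-4 + 4}{-1 + 2} \right)} \left(X{\left(5 \right)} + 3\right) = \left(12 + 4\right) \left(\frac{-5 + 5}{-1 + 5} + 3\right) = 16 \left(\frac{1}{4} \cdot 0 + 3\right) = 16 \left(0 + 3\right) = 16 \cdot 3 = 48$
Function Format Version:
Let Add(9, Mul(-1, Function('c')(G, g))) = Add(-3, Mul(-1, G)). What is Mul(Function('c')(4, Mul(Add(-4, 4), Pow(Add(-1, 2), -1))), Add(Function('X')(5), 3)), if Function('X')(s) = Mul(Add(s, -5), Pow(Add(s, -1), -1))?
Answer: 48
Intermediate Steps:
Function('X')(s) = Mul(Pow(Add(-1, s), -1), Add(-5, s)) (Function('X')(s) = Mul(Add(-5, s), Pow(Add(-1, s), -1)) = Mul(Pow(Add(-1, s), -1), Add(-5, s)))
Function('c')(G, g) = Add(12, G) (Function('c')(G, g) = Add(9, Mul(-1, Add(-3, Mul(-1, G)))) = Add(9, Add(3, G)) = Add(12, G))
Mul(Function('c')(4, Mul(Add(-4, 4), Pow(Add(-1, 2), -1))), Add(Function('X')(5), 3)) = Mul(Add(12, 4), Add(Mul(Pow(Add(-1, 5), -1), Add(-5, 5)), 3)) = Mul(16, Add(Mul(Pow(4, -1), 0), 3)) = Mul(16, Add(Mul(Rational(1, 4), 0), 3)) = Mul(16, Add(0, 3)) = Mul(16, 3) = 48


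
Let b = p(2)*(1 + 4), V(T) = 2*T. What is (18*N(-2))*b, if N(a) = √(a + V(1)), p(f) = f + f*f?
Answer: 0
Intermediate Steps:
p(f) = f + f²
N(a) = √(2 + a) (N(a) = √(a + 2*1) = √(a + 2) = √(2 + a))
b = 30 (b = (2*(1 + 2))*(1 + 4) = (2*3)*5 = 6*5 = 30)
(18*N(-2))*b = (18*√(2 - 2))*30 = (18*√0)*30 = (18*0)*30 = 0*30 = 0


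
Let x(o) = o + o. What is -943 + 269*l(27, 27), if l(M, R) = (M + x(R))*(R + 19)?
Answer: 1001351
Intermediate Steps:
x(o) = 2*o
l(M, R) = (19 + R)*(M + 2*R) (l(M, R) = (M + 2*R)*(R + 19) = (M + 2*R)*(19 + R) = (19 + R)*(M + 2*R))
-943 + 269*l(27, 27) = -943 + 269*(2*27² + 19*27 + 38*27 + 27*27) = -943 + 269*(2*729 + 513 + 1026 + 729) = -943 + 269*(1458 + 513 + 1026 + 729) = -943 + 269*3726 = -943 + 1002294 = 1001351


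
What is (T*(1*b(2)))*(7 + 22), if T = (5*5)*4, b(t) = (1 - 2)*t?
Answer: -5800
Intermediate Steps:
b(t) = -t
T = 100 (T = 25*4 = 100)
(T*(1*b(2)))*(7 + 22) = (100*(1*(-1*2)))*(7 + 22) = (100*(1*(-2)))*29 = (100*(-2))*29 = -200*29 = -5800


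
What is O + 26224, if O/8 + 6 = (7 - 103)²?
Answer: 99904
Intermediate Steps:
O = 73680 (O = -48 + 8*(7 - 103)² = -48 + 8*(-96)² = -48 + 8*9216 = -48 + 73728 = 73680)
O + 26224 = 73680 + 26224 = 99904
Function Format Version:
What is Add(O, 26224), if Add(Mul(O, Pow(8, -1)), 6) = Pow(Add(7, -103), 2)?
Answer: 99904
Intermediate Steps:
O = 73680 (O = Add(-48, Mul(8, Pow(Add(7, -103), 2))) = Add(-48, Mul(8, Pow(-96, 2))) = Add(-48, Mul(8, 9216)) = Add(-48, 73728) = 73680)
Add(O, 26224) = Add(73680, 26224) = 99904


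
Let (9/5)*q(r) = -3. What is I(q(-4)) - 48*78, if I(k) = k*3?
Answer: -3749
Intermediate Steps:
q(r) = -5/3 (q(r) = (5/9)*(-3) = -5/3)
I(k) = 3*k
I(q(-4)) - 48*78 = 3*(-5/3) - 48*78 = -5 - 3744 = -3749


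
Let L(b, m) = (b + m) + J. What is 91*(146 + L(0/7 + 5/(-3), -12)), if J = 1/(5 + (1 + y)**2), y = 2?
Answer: 72293/6 ≈ 12049.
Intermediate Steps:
J = 1/14 (J = 1/(5 + (1 + 2)**2) = 1/(5 + 3**2) = 1/(5 + 9) = 1/14 ≈ 0.071429)
L(b, m) = 1/14 + b + m (L(b, m) = (b + m) + 1/14 = 1/14 + b + m)
91*(146 + L(0/7 + 5/(-3), -12)) = 91*(146 + (1/14 + (0/7 + 5/(-3)) - 12)) = 91*(146 + (1/14 + (0*(1/7) + 5*(-1/3)) - 12)) = 91*(146 + (1/14 + (0 - 5/3) - 12)) = 91*(146 + (1/14 - 5/3 - 12)) = 91*(146 - 571/42) = 91*(5561/42) = 72293/6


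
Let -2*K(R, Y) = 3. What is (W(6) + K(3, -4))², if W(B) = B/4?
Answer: 0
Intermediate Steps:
W(B) = B/4 (W(B) = B*(¼) = B/4)
K(R, Y) = -3/2 (K(R, Y) = -½*3 = -3/2)
(W(6) + K(3, -4))² = ((¼)*6 - 3/2)² = (3/2 - 3/2)² = 0² = 0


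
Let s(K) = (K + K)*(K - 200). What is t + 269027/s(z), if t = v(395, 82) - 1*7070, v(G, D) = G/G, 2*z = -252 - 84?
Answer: -873798685/123648 ≈ -7066.8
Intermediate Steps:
z = -168 (z = (-252 - 84)/2 = (½)*(-336) = -168)
v(G, D) = 1
s(K) = 2*K*(-200 + K) (s(K) = (2*K)*(-200 + K) = 2*K*(-200 + K))
t = -7069 (t = 1 - 1*7070 = 1 - 7070 = -7069)
t + 269027/s(z) = -7069 + 269027/((2*(-168)*(-200 - 168))) = -7069 + 269027/((2*(-168)*(-368))) = -7069 + 269027/123648 = -873798685/123648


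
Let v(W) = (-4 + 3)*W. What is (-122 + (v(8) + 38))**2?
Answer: 8464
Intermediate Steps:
v(W) = -W
(-122 + (v(8) + 38))**2 = (-122 + (-1*8 + 38))**2 = (-122 + (-8 + 38))**2 = (-122 + 30)**2 = (-92)**2 = 8464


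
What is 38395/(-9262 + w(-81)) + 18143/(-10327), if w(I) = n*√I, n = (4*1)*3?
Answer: -2614516627137/443009236358 - 1036665*I/21449077 ≈ -5.9017 - 0.048331*I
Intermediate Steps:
n = 12 (n = 4*3 = 12)
w(I) = 12*√I
38395/(-9262 + w(-81)) + 18143/(-10327) = 38395/(-9262 + 12*√(-81)) + 18143/(-10327) = 38395/(-9262 + 12*(9*I)) + 18143*(-1/10327) = 38395/(-9262 + 108*I) - 18143/10327 = 38395*((-9262 - 108*I)/85796308) - 18143/10327 = 38395*(-9262 - 108*I)/85796308 - 18143/10327 = -18143/10327 + 38395*(-9262 - 108*I)/85796308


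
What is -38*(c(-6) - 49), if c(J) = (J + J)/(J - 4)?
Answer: 9082/5 ≈ 1816.4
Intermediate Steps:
c(J) = 2*J/(-4 + J) (c(J) = (2*J)/(-4 + J) = 2*J/(-4 + J))
-38*(c(-6) - 49) = -38*(2*(-6)/(-4 - 6) - 49) = -38*(2*(-6)/(-10) - 49) = -38*(2*(-6)*(-⅒) - 49) = -38*(6/5 - 49) = -38*(-239/5) = 9082/5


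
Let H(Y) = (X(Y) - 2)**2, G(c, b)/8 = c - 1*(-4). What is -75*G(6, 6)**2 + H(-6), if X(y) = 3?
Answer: -479999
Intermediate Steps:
G(c, b) = 32 + 8*c (G(c, b) = 8*(c - 1*(-4)) = 8*(c + 4) = 8*(4 + c) = 32 + 8*c)
H(Y) = 1 (H(Y) = (3 - 2)**2 = 1**2 = 1)
-75*G(6, 6)**2 + H(-6) = -75*(32 + 8*6)**2 + 1 = -75*(32 + 48)**2 + 1 = -75*80**2 + 1 = -75*6400 + 1 = -480000 + 1 = -479999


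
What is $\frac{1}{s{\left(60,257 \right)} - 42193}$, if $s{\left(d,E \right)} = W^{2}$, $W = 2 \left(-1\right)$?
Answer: $- \frac{1}{42189} \approx -2.3703 \cdot 10^{-5}$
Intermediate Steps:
$W = -2$
$s{\left(d,E \right)} = 4$ ($s{\left(d,E \right)} = \left(-2\right)^{2} = 4$)
$\frac{1}{s{\left(60,257 \right)} - 42193} = \frac{1}{4 - 42193} = \frac{1}{-42189} = - \frac{1}{42189}$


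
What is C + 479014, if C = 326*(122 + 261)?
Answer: 603872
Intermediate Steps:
C = 124858 (C = 326*383 = 124858)
C + 479014 = 124858 + 479014 = 603872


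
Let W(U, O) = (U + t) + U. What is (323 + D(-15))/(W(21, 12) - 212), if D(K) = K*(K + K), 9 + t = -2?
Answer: -773/181 ≈ -4.2707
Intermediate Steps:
t = -11 (t = -9 - 2 = -11)
D(K) = 2*K**2 (D(K) = K*(2*K) = 2*K**2)
W(U, O) = -11 + 2*U (W(U, O) = (U - 11) + U = (-11 + U) + U = -11 + 2*U)
(323 + D(-15))/(W(21, 12) - 212) = (323 + 2*(-15)**2)/((-11 + 2*21) - 212) = (323 + 2*225)/((-11 + 42) - 212) = (323 + 450)/(31 - 212) = 773/(-181) = 773*(-1/181) = -773/181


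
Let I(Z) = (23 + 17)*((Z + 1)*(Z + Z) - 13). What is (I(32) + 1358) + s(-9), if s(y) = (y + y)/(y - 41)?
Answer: 2132959/25 ≈ 85318.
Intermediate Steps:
s(y) = 2*y/(-41 + y) (s(y) = (2*y)/(-41 + y) = 2*y/(-41 + y))
I(Z) = -520 + 80*Z*(1 + Z) (I(Z) = 40*((1 + Z)*(2*Z) - 13) = 40*(2*Z*(1 + Z) - 13) = 40*(-13 + 2*Z*(1 + Z)) = -520 + 80*Z*(1 + Z))
(I(32) + 1358) + s(-9) = ((-520 + 80*32 + 80*32**2) + 1358) + 2*(-9)/(-41 - 9) = ((-520 + 2560 + 80*1024) + 1358) + 2*(-9)/(-50) = ((-520 + 2560 + 81920) + 1358) + 2*(-9)*(-1/50) = (83960 + 1358) + 9/25 = 85318 + 9/25 = 2132959/25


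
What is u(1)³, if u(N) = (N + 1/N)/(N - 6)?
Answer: -8/125 ≈ -0.064000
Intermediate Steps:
u(N) = (N + 1/N)/(-6 + N)
u(1)³ = ((1 + 1²)/(1*(-6 + 1)))³ = (1*(1 + 1)/(-5))³ = (1*(-⅕)*2)³ = (-⅖)³ = -8/125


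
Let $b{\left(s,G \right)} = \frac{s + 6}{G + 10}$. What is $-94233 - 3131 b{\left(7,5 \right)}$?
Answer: $- \frac{1454198}{15} \approx -96947.0$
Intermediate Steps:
$b{\left(s,G \right)} = \frac{6 + s}{10 + G}$
$-94233 - 3131 b{\left(7,5 \right)} = -94233 - 3131 \frac{6 + 7}{10 + 5} = -94233 - 3131 \cdot \frac{1}{15} \cdot 13 = -94233 - \frac{40703}{15} = - \frac{1454198}{15}$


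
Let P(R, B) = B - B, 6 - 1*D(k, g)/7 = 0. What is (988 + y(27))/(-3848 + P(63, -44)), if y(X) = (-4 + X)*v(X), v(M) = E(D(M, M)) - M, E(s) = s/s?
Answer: -15/148 ≈ -0.10135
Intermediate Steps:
D(k, g) = 42 (D(k, g) = 42 - 7*0 = 42 + 0 = 42)
E(s) = 1
P(R, B) = 0
v(M) = 1 - M
y(X) = (1 - X)*(-4 + X) (y(X) = (-4 + X)*(1 - X) = (1 - X)*(-4 + X))
(988 + y(27))/(-3848 + P(63, -44)) = (988 - (-1 + 27)*(-4 + 27))/(-3848 + 0) = (988 - 1*26*23)/(-3848) = (988 - 598)*(-1/3848) = 390*(-1/3848) = -15/148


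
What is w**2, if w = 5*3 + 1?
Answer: 256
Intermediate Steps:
w = 16 (w = 15 + 1 = 16)
w**2 = 16**2 = 256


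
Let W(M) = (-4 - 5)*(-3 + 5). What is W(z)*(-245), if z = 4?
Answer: 4410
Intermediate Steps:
W(M) = -18 (W(M) = -9*2 = -18)
W(z)*(-245) = -18*(-245) = 4410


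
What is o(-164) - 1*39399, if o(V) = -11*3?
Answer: -39432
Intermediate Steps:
o(V) = -33
o(-164) - 1*39399 = -33 - 1*39399 = -33 - 39399 = -39432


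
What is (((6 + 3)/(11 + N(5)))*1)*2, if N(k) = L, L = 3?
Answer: 9/7 ≈ 1.2857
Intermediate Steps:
N(k) = 3
(((6 + 3)/(11 + N(5)))*1)*2 = (((6 + 3)/(11 + 3))*1)*2 = ((9/14)*1)*2 = (9/14)*2 = 9/7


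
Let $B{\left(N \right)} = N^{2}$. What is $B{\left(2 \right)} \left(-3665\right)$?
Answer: $-14660$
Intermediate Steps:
$B{\left(2 \right)} \left(-3665\right) = 2^{2} \left(-3665\right) = 4 \left(-3665\right) = -14660$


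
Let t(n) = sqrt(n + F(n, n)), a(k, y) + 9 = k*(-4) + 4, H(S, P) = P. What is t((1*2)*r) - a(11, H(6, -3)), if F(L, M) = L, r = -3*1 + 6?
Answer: 49 + 2*sqrt(3) ≈ 52.464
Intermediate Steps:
r = 3 (r = -3 + 6 = 3)
a(k, y) = -5 - 4*k (a(k, y) = -9 + (k*(-4) + 4) = -9 + (-4*k + 4) = -9 + (4 - 4*k) = -5 - 4*k)
t(n) = sqrt(2)*sqrt(n) (t(n) = sqrt(n + n) = sqrt(2*n) = sqrt(2)*sqrt(n))
t((1*2)*r) - a(11, H(6, -3)) = sqrt(2)*sqrt((1*2)*3) - (-5 - 4*11) = sqrt(2)*sqrt(2*3) - (-5 - 44) = sqrt(2)*sqrt(6) - 1*(-49) = 2*sqrt(3) + 49 = 49 + 2*sqrt(3)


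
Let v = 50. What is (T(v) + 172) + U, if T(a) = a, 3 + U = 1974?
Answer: 2193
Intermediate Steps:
U = 1971 (U = -3 + 1974 = 1971)
(T(v) + 172) + U = (50 + 172) + 1971 = 222 + 1971 = 2193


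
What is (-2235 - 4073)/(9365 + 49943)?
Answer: -1577/14827 ≈ -0.10636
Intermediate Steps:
(-2235 - 4073)/(9365 + 49943) = -6308/59308 = -6308*1/59308 = -1577/14827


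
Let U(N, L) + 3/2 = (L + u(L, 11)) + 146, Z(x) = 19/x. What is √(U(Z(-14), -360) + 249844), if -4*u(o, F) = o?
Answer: 3*√110986/2 ≈ 499.72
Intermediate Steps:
u(o, F) = -o/4
U(N, L) = 289/2 + 3*L/4 (U(N, L) = -3/2 + ((L - L/4) + 146) = -3/2 + (3*L/4 + 146) = -3/2 + (146 + 3*L/4) = 289/2 + 3*L/4)
√(U(Z(-14), -360) + 249844) = √((289/2 + (¾)*(-360)) + 249844) = √((289/2 - 270) + 249844) = √(-251/2 + 249844) = √(499437/2) = 3*√110986/2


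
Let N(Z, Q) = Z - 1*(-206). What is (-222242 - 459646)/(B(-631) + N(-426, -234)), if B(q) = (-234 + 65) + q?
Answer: 56824/85 ≈ 668.52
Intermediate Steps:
N(Z, Q) = 206 + Z (N(Z, Q) = Z + 206 = 206 + Z)
B(q) = -169 + q
(-222242 - 459646)/(B(-631) + N(-426, -234)) = (-222242 - 459646)/((-169 - 631) + (206 - 426)) = -681888/(-800 - 220) = -681888/(-1020) = -681888*(-1/1020) = 56824/85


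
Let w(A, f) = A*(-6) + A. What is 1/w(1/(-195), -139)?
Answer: 39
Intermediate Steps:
w(A, f) = -5*A (w(A, f) = -6*A + A = -5*A)
1/w(1/(-195), -139) = 1/(-5/(-195)) = 1/(-5*(-1/195)) = 1/(1/39) = 39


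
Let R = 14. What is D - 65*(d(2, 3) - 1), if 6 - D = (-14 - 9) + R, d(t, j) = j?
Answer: -115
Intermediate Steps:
D = 15 (D = 6 - ((-14 - 9) + 14) = 6 - (-23 + 14) = 6 - 1*(-9) = 6 + 9 = 15)
D - 65*(d(2, 3) - 1) = 15 - 65*(3 - 1) = 15 - 65*2 = 15 - 13*10 = 15 - 130 = -115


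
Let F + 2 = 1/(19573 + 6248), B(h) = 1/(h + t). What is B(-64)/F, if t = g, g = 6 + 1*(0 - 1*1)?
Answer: 25821/3046819 ≈ 0.0084747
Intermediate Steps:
g = 5 (g = 6 + 1*(0 - 1) = 6 + 1*(-1) = 6 - 1 = 5)
t = 5
B(h) = 1/(5 + h) (B(h) = 1/(h + 5) = 1/(5 + h))
F = -51641/25821 (F = -2 + 1/(19573 + 6248) = -2 + 1/25821 = -51641/25821 ≈ -2.0000)
B(-64)/F = 1/((5 - 64)*(-51641/25821)) = -25821/51641/(-59) = -1/59*(-25821/51641) = 25821/3046819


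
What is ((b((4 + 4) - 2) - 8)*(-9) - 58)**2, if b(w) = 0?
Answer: 196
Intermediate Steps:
((b((4 + 4) - 2) - 8)*(-9) - 58)**2 = ((0 - 8)*(-9) - 58)**2 = (-8*(-9) - 58)**2 = (72 - 58)**2 = 14**2 = 196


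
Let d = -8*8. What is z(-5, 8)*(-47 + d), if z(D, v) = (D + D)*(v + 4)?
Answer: 13320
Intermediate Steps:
d = -64
z(D, v) = 2*D*(4 + v) (z(D, v) = (2*D)*(4 + v) = 2*D*(4 + v))
z(-5, 8)*(-47 + d) = (2*(-5)*(4 + 8))*(-47 - 64) = (2*(-5)*12)*(-111) = -120*(-111) = 13320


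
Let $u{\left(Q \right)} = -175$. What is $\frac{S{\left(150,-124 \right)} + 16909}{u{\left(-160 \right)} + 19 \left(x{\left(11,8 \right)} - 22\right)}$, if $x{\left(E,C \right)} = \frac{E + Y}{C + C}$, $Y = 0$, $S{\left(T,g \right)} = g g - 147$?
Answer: $- \frac{514208}{9279} \approx -55.416$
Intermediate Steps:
$S{\left(T,g \right)} = -147 + g^{2}$ ($S{\left(T,g \right)} = g^{2} - 147 = -147 + g^{2}$)
$x{\left(E,C \right)} = \frac{E}{2 C}$ ($x{\left(E,C \right)} = \frac{E + 0}{C + C} = \frac{E}{2 C}$)
$\frac{S{\left(150,-124 \right)} + 16909}{u{\left(-160 \right)} + 19 \left(x{\left(11,8 \right)} - 22\right)} = \frac{\left(-147 + \left(-124\right)^{2}\right) + 16909}{-175 + 19 \left(\frac{1}{2} \cdot 11 \cdot \frac{1}{8} - 22\right)} = \frac{\left(-147 + 15376\right) + 16909}{-175 + 19 \left(\frac{1}{2} \cdot 11 \cdot \frac{1}{8} - 22\right)} = \frac{15229 + 16909}{-175 + 19 \left(\frac{11}{16} - 22\right)} = \frac{32138}{-175 + 19 \left(- \frac{341}{16}\right)} = \frac{32138}{-175 - \frac{6479}{16}} = \frac{32138}{- \frac{9279}{16}} = 32138 \left(- \frac{16}{9279}\right) = - \frac{514208}{9279}$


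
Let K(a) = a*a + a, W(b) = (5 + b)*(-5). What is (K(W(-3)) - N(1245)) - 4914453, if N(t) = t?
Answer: -4915608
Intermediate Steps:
W(b) = -25 - 5*b
K(a) = a + a² (K(a) = a² + a = a + a²)
(K(W(-3)) - N(1245)) - 4914453 = ((-25 - 5*(-3))*(1 + (-25 - 5*(-3))) - 1*1245) - 4914453 = ((-25 + 15)*(1 + (-25 + 15)) - 1245) - 4914453 = (-10*(1 - 10) - 1245) - 4914453 = (-10*(-9) - 1245) - 4914453 = (90 - 1245) - 4914453 = -1155 - 4914453 = -4915608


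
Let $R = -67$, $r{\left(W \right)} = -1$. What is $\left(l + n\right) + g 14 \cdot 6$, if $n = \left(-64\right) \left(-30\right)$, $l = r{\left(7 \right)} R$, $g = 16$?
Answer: $3331$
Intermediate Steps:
$l = 67$ ($l = \left(-1\right) \left(-67\right) = 67$)
$n = 1920$
$\left(l + n\right) + g 14 \cdot 6 = \left(67 + 1920\right) + 16 \cdot 14 \cdot 6 = 1987 + 224 \cdot 6 = 1987 + 1344 = 3331$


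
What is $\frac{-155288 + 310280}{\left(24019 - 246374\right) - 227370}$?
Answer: $- \frac{154992}{449725} \approx -0.34464$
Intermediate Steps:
$\frac{-155288 + 310280}{\left(24019 - 246374\right) - 227370} = \frac{154992}{\left(24019 - 246374\right) - 227370} = \frac{154992}{-222355 - 227370} = \frac{154992}{-449725} = 154992 \left(- \frac{1}{449725}\right) = - \frac{154992}{449725}$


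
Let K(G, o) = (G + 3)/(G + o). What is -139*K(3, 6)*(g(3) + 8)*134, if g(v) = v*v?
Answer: -633284/3 ≈ -2.1109e+5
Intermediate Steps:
K(G, o) = (3 + G)/(G + o)
g(v) = v**2
-139*K(3, 6)*(g(3) + 8)*134 = -139*(3 + 3)/(3 + 6)*(3**2 + 8)*134 = -139*6/9*(9 + 8)*134 = -139*(1/9)*6*17*134 = -278*17/3*134 = -139*34/3*134 = -4726/3*134 = -633284/3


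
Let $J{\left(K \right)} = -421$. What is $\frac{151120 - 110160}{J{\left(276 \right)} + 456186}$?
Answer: $\frac{8192}{91153} \approx 0.089871$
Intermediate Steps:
$\frac{151120 - 110160}{J{\left(276 \right)} + 456186} = \frac{151120 - 110160}{-421 + 456186} = \frac{151120 - 110160}{455765} = 40960 \cdot \frac{1}{455765} = \frac{8192}{91153}$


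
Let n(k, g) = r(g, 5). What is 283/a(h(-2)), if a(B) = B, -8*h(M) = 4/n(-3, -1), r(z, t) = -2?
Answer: 1132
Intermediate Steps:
n(k, g) = -2
h(M) = ¼ (h(M) = -1/(2*(-2)) = -(-1)/(2*2) = -⅛*(-2) = ¼)
283/a(h(-2)) = 283/(¼) = 283*4 = 1132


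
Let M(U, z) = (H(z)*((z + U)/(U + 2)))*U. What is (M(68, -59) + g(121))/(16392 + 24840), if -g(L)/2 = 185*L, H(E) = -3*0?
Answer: -22385/20616 ≈ -1.0858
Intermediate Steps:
H(E) = 0
g(L) = -370*L
M(U, z) = 0 (M(U, z) = (0*((z + U)/(U + 2)))*U = (0*((U + z)/(2 + U)))*U = 0*U = 0)
(M(68, -59) + g(121))/(16392 + 24840) = (0 - 370*121)/(16392 + 24840) = (0 - 44770)/41232 = -44770*1/41232 = -22385/20616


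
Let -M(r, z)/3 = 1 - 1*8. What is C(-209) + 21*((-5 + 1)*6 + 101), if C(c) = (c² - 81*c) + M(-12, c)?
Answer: 62248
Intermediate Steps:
M(r, z) = 21 (M(r, z) = -3*(1 - 1*8) = -3*(1 - 8) = -3*(-7) = 21)
C(c) = 21 + c² - 81*c (C(c) = (c² - 81*c) + 21 = 21 + c² - 81*c)
C(-209) + 21*((-5 + 1)*6 + 101) = (21 + (-209)² - 81*(-209)) + 21*((-5 + 1)*6 + 101) = (21 + 43681 + 16929) + 21*(-4*6 + 101) = 60631 + 21*(-24 + 101) = 60631 + 21*77 = 60631 + 1617 = 62248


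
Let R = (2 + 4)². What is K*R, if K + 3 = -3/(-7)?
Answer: -648/7 ≈ -92.571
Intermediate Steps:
R = 36 (R = 6² = 36)
K = -18/7 (K = -3 - 3/(-7) = -3 - 3*(-⅐) = -3 + 3/7 = -18/7 ≈ -2.5714)
K*R = -18/7*36 = -648/7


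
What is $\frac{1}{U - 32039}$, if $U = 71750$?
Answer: $\frac{1}{39711} \approx 2.5182 \cdot 10^{-5}$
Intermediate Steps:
$\frac{1}{U - 32039} = \frac{1}{71750 - 32039} = \frac{1}{39711}$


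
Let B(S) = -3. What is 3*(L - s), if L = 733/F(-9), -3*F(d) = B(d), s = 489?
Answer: 732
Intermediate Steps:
F(d) = 1 (F(d) = -⅓*(-3) = 1)
L = 733 (L = 733/1 = 733*1 = 733)
3*(L - s) = 3*(733 - 1*489) = 3*(733 - 489) = 3*244 = 732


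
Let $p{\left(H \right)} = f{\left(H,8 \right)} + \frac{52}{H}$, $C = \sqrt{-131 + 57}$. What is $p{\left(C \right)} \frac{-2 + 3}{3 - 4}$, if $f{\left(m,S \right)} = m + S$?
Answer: $-8 - \frac{11 i \sqrt{74}}{37} \approx -8.0 - 2.5574 i$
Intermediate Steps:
$f{\left(m,S \right)} = S + m$
$C = i \sqrt{74}$ ($C = \sqrt{-74} = i \sqrt{74} \approx 8.6023 i$)
$p{\left(H \right)} = 8 + H + \frac{52}{H}$ ($p{\left(H \right)} = \left(8 + H\right) + \frac{52}{H} = 8 + H + \frac{52}{H}$)
$p{\left(C \right)} \frac{-2 + 3}{3 - 4} = \left(8 + i \sqrt{74} + \frac{52}{i \sqrt{74}}\right) \frac{-2 + 3}{3 - 4} = \left(8 + i \sqrt{74} + 52 \left(- \frac{i \sqrt{74}}{74}\right)\right) 1 \frac{1}{-1} = \left(8 + i \sqrt{74} - \frac{26 i \sqrt{74}}{37}\right) 1 \left(-1\right) = \left(8 + \frac{11 i \sqrt{74}}{37}\right) \left(-1\right) = -8 - \frac{11 i \sqrt{74}}{37}$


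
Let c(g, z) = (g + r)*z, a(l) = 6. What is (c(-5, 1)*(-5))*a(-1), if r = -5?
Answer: 300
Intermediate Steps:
c(g, z) = z*(-5 + g) (c(g, z) = (g - 5)*z = (-5 + g)*z = z*(-5 + g))
(c(-5, 1)*(-5))*a(-1) = ((1*(-5 - 5))*(-5))*6 = ((1*(-10))*(-5))*6 = -10*(-5)*6 = 50*6 = 300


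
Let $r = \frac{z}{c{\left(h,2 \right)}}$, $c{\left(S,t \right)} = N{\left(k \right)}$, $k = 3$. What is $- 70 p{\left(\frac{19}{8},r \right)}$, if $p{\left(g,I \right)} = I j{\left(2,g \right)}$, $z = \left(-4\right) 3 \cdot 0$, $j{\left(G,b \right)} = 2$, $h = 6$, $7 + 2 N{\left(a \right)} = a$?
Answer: $0$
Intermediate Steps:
$N{\left(a \right)} = - \frac{7}{2} + \frac{a}{2}$
$c{\left(S,t \right)} = -2$ ($c{\left(S,t \right)} = - \frac{7}{2} + \frac{1}{2} \cdot 3 = - \frac{7}{2} + \frac{3}{2} = -2$)
$z = 0$ ($z = \left(-12\right) 0 = 0$)
$r = 0$ ($r = \frac{0}{-2} = 0 \left(- \frac{1}{2}\right) = 0$)
$p{\left(g,I \right)} = 2 I$ ($p{\left(g,I \right)} = I 2 = 2 I$)
$- 70 p{\left(\frac{19}{8},r \right)} = - 70 \cdot 2 \cdot 0 = \left(-70\right) 0 = 0$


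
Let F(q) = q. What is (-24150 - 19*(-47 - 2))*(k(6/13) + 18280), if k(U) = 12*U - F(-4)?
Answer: -5520642316/13 ≈ -4.2466e+8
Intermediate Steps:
k(U) = 4 + 12*U (k(U) = 12*U - 1*(-4) = 12*U + 4 = 4 + 12*U)
(-24150 - 19*(-47 - 2))*(k(6/13) + 18280) = (-24150 - 19*(-47 - 2))*((4 + 12*(6/13)) + 18280) = (-24150 - 19*(-49))*((4 + 12*(6*(1/13))) + 18280) = (-24150 + 931)*((4 + 12*(6/13)) + 18280) = -23219*((4 + 72/13) + 18280) = -23219*(124/13 + 18280) = -23219*237764/13 = -5520642316/13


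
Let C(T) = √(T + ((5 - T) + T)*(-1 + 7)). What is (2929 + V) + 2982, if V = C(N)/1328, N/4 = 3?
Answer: 5911 + √42/1328 ≈ 5911.0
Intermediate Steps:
N = 12 (N = 4*3 = 12)
C(T) = √(30 + T) (C(T) = √(T + 5*6) = √(T + 30) = √(30 + T))
V = √42/1328 (V = √(30 + 12)/1328 = √42*(1/1328) = √42/1328 ≈ 0.0048801)
(2929 + V) + 2982 = (2929 + √42/1328) + 2982 = 5911 + √42/1328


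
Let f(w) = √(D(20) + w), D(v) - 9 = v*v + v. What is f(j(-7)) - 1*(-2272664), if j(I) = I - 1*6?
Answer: 2272664 + 4*√26 ≈ 2.2727e+6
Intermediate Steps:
D(v) = 9 + v + v² (D(v) = 9 + (v*v + v) = 9 + (v² + v) = 9 + (v + v²) = 9 + v + v²)
j(I) = -6 + I (j(I) = I - 6 = -6 + I)
f(w) = √(429 + w) (f(w) = √((9 + 20 + 20²) + w) = √((9 + 20 + 400) + w) = √(429 + w))
f(j(-7)) - 1*(-2272664) = √(429 + (-6 - 7)) - 1*(-2272664) = √(429 - 13) + 2272664 = √416 + 2272664 = 4*√26 + 2272664 = 2272664 + 4*√26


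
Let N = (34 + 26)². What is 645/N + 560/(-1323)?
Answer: -3691/15120 ≈ -0.24411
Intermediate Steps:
N = 3600 (N = 60² = 3600)
645/N + 560/(-1323) = 645/3600 + 560/(-1323) = 645*(1/3600) + 560*(-1/1323) = 43/240 - 80/189 = -3691/15120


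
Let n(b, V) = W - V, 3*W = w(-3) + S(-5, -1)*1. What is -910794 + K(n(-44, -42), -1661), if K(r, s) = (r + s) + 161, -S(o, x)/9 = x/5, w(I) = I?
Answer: -4561262/5 ≈ -9.1225e+5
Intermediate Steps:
S(o, x) = -9*x/5
W = -⅖ (W = (-3 - 9/5*(-1)*1)/3 = (-3 + (9/5)*1)/3 = (-3 + 9/5)/3 = (⅓)*(-6/5) = -⅖ ≈ -0.40000)
n(b, V) = -⅖ - V
K(r, s) = 161 + r + s
-910794 + K(n(-44, -42), -1661) = -910794 + (161 + (-⅖ - 1*(-42)) - 1661) = -910794 + (161 + (-⅖ + 42) - 1661) = -910794 + (161 + 208/5 - 1661) = -910794 - 7292/5 = -4561262/5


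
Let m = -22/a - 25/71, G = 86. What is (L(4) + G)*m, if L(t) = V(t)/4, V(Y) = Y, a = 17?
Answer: -172869/1207 ≈ -143.22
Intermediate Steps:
L(t) = t/4
m = -1987/1207 (m = -22/17 - 25/71 = -1987/1207 ≈ -1.6462)
(L(4) + G)*m = ((1/4)*4 + 86)*(-1987/1207) = (1 + 86)*(-1987/1207) = 87*(-1987/1207) = -172869/1207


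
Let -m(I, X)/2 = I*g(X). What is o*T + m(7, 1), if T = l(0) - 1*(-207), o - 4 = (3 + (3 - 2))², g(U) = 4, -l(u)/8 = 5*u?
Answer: 4084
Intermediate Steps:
l(u) = -40*u
o = 20 (o = 4 + (3 + (3 - 2))² = 4 + (3 + 1)² = 4 + 4² = 4 + 16 = 20)
m(I, X) = -8*I (m(I, X) = -2*I*4 = -8*I)
T = 207 (T = -40*0 - 1*(-207) = 0 + 207 = 207)
o*T + m(7, 1) = 20*207 - 8*7 = 4140 - 56 = 4084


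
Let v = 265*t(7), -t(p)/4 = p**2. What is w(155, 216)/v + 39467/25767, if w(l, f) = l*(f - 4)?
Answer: 162158/180369 ≈ 0.89903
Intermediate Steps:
w(l, f) = l*(-4 + f)
t(p) = -4*p**2
v = -51940 (v = 265*(-4*7**2) = 265*(-4*49) = 265*(-196) = -51940)
w(155, 216)/v + 39467/25767 = (155*(-4 + 216))/(-51940) + 39467/25767 = (155*212)*(-1/51940) + 39467*(1/25767) = 32860*(-1/51940) + 39467/25767 = -31/49 + 39467/25767 = 162158/180369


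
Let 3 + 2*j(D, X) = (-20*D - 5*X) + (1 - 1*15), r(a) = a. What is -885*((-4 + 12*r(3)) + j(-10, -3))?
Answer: -115935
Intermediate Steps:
j(D, X) = -17/2 - 10*D - 5*X/2 (j(D, X) = -3/2 + ((-20*D - 5*X) + (1 - 1*15))/2 = -3/2 + ((-20*D - 5*X) + (1 - 15))/2 = -3/2 + ((-20*D - 5*X) - 14)/2 = -3/2 + (-14 - 20*D - 5*X)/2 = -3/2 + (-7 - 10*D - 5*X/2) = -17/2 - 10*D - 5*X/2)
-885*((-4 + 12*r(3)) + j(-10, -3)) = -885*((-4 + 12*3) + (-17/2 - 10*(-10) - 5/2*(-3))) = -885*((-4 + 36) + (-17/2 + 100 + 15/2)) = -885*(32 + 99) = -885*131 = -115935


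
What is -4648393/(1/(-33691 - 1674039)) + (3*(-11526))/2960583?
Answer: 7833900165752691764/986861 ≈ 7.9382e+12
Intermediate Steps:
-4648393/(1/(-33691 - 1674039)) + (3*(-11526))/2960583 = -4648393/(1/(-1707730)) - 34578*1/2960583 = -4648393/(-1/1707730) - 11526/986861 = -4648393*(-1707730) - 11526/986861 = 7938200177890 - 11526/986861 = 7833900165752691764/986861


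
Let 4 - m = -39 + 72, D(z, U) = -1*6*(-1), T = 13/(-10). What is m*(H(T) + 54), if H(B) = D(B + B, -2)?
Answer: -1740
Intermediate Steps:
T = -13/10 (T = 13*(-⅒) = -13/10 ≈ -1.3000)
D(z, U) = 6 (D(z, U) = -6*(-1) = 6)
H(B) = 6
m = -29 (m = 4 - (-39 + 72) = 4 - 1*33 = 4 - 33 = -29)
m*(H(T) + 54) = -29*(6 + 54) = -29*60 = -1740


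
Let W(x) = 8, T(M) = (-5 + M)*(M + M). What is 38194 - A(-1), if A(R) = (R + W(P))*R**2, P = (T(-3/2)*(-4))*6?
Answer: 38187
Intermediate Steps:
T(M) = 2*M*(-5 + M) (T(M) = (-5 + M)*(2*M) = 2*M*(-5 + M))
P = -468 (P = ((2*(-3/2)*(-5 - 3/2))*(-4))*6 = ((2*(-3/2)*(-13/2))*(-4))*6 = ((39/2)*(-4))*6 = -78*6 = -468)
A(R) = R**2*(8 + R) (A(R) = (R + 8)*R**2 = (8 + R)*R**2 = R**2*(8 + R))
38194 - A(-1) = 38194 - (-1)**2*(8 - 1) = 38194 - 7 = 38187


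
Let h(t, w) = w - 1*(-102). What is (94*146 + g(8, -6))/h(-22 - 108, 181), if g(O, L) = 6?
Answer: 13730/283 ≈ 48.516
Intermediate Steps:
h(t, w) = 102 + w (h(t, w) = w + 102 = 102 + w)
(94*146 + g(8, -6))/h(-22 - 108, 181) = (94*146 + 6)/(102 + 181) = (13724 + 6)/283 = 13730*(1/283) = 13730/283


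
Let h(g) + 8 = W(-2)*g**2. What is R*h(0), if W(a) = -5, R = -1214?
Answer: 9712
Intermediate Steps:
h(g) = -8 - 5*g**2
R*h(0) = -1214*(-8 - 5*0**2) = -1214*(-8 - 5*0) = -1214*(-8 + 0) = -1214*(-8) = 9712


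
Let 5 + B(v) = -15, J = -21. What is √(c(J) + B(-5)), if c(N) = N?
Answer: I*√41 ≈ 6.4031*I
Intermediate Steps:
B(v) = -20 (B(v) = -5 - 15 = -20)
√(c(J) + B(-5)) = √(-21 - 20) = √(-41) = I*√41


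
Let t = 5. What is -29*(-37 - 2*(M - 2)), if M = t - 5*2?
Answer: 667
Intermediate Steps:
M = -5 (M = 5 - 5*2 = 5 - 10 = -5)
-29*(-37 - 2*(M - 2)) = -29*(-37 - 2*(-5 - 2)) = -29*(-37 - 2*(-7)) = -29*(-37 + 14) = -29*(-23) = 667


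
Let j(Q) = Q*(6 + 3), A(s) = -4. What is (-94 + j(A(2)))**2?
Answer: 16900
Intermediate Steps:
j(Q) = 9*Q (j(Q) = Q*9 = 9*Q)
(-94 + j(A(2)))**2 = (-94 + 9*(-4))**2 = (-94 - 36)**2 = (-130)**2 = 16900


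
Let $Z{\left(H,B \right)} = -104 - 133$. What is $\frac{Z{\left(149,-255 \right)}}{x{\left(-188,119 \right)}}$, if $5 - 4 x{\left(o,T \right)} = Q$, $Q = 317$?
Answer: $\frac{79}{26} \approx 3.0385$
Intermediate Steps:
$Z{\left(H,B \right)} = -237$ ($Z{\left(H,B \right)} = -104 - 133 = -237$)
$x{\left(o,T \right)} = -78$ ($x{\left(o,T \right)} = \frac{5}{4} - \frac{317}{4} = -78$)
$\frac{Z{\left(149,-255 \right)}}{x{\left(-188,119 \right)}} = - \frac{237}{-78} = \left(-237\right) \left(- \frac{1}{78}\right) = \frac{79}{26}$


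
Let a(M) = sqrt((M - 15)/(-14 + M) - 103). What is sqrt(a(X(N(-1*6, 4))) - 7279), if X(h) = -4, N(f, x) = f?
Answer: sqrt(-262044 + 6*I*sqrt(3670))/6 ≈ 0.059172 + 85.317*I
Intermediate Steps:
a(M) = sqrt(-103 + (-15 + M)/(-14 + M)) (a(M) = sqrt((-15 + M)/(-14 + M) - 103) = sqrt(-103 + (-15 + M)/(-14 + M)))
sqrt(a(X(N(-1*6, 4))) - 7279) = sqrt(sqrt((1427 - 102*(-4))/(-14 - 4)) - 7279) = sqrt(sqrt((1427 + 408)/(-18)) - 7279) = sqrt(sqrt(-1/18*1835) - 7279) = sqrt(sqrt(-1835/18) - 7279) = sqrt(I*sqrt(3670)/6 - 7279) = sqrt(-7279 + I*sqrt(3670)/6)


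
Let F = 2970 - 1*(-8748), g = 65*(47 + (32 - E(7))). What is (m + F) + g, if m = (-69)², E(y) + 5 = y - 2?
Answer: 21614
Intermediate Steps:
E(y) = -7 + y (E(y) = -5 + (y - 2) = -5 + (-2 + y) = -7 + y)
g = 5135 (g = 65*(47 + (32 - (-7 + 7))) = 65*(47 + (32 - 1*0)) = 65*(47 + (32 + 0)) = 65*(47 + 32) = 65*79 = 5135)
F = 11718 (F = 2970 + 8748 = 11718)
m = 4761
(m + F) + g = (4761 + 11718) + 5135 = 16479 + 5135 = 21614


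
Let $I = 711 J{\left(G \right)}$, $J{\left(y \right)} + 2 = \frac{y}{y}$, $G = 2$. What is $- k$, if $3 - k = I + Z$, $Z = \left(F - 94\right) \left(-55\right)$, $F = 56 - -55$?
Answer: $-1649$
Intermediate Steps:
$J{\left(y \right)} = -1$ ($J{\left(y \right)} = -2 + \frac{y}{y} = -2 + 1 = -1$)
$I = -711$ ($I = 711 \left(-1\right) = -711$)
$F = 111$ ($F = 56 + 55 = 111$)
$Z = -935$ ($Z = \left(111 - 94\right) \left(-55\right) = 17 \left(-55\right) = -935$)
$k = 1649$ ($k = 3 - \left(-711 - 935\right) = 3 - -1646 = 3 + 1646 = 1649$)
$- k = \left(-1\right) 1649 = -1649$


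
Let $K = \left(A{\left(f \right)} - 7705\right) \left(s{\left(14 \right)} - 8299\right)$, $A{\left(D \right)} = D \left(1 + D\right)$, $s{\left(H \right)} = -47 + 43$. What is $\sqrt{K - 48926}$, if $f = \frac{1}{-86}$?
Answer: $\frac{\sqrt{472795101599}}{86} \approx 7995.4$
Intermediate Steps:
$f = - \frac{1}{86} \approx -0.011628$
$s{\left(H \right)} = -4$
$K = \frac{473156958295}{7396}$ ($K = \left(- \frac{1 - \frac{1}{86}}{86} - 7705\right) \left(-4 - 8299\right) = \left(\left(- \frac{1}{86}\right) \frac{85}{86} - 7705\right) \left(-8303\right) = \left(- \frac{85}{7396} - 7705\right) \left(-8303\right) = \left(- \frac{56986265}{7396}\right) \left(-8303\right) = \frac{473156958295}{7396} \approx 6.3975 \cdot 10^{7}$)
$\sqrt{K - 48926} = \sqrt{\frac{473156958295}{7396} - 48926} = \sqrt{\frac{472795101599}{7396}} = \frac{\sqrt{472795101599}}{86}$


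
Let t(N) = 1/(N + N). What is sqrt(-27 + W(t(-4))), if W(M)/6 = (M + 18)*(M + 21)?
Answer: sqrt(141558)/8 ≈ 47.030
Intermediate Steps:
t(N) = 1/(2*N)
W(M) = 6*(18 + M)*(21 + M) (W(M) = 6*((M + 18)*(M + 21)) = 6*((18 + M)*(21 + M)) = 6*(18 + M)*(21 + M))
sqrt(-27 + W(t(-4))) = sqrt(-27 + (2268 + 6*((1/2)/(-4))**2 + 234*((1/2)/(-4)))) = sqrt(-27 + (2268 + 6*((1/2)*(-1/4))**2 + 234*((1/2)*(-1/4)))) = sqrt(-27 + (2268 + 6*(-1/8)**2 + 234*(-1/8))) = sqrt(-27 + (2268 + 6*(1/64) - 117/4)) = sqrt(-27 + (2268 + 3/32 - 117/4)) = sqrt(-27 + 71643/32) = sqrt(70779/32) = sqrt(141558)/8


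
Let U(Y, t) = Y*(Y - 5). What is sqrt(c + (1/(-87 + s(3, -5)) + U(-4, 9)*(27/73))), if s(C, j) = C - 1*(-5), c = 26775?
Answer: 2*sqrt(222733275845)/5767 ≈ 163.67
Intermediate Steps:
s(C, j) = 5 + C (s(C, j) = C + 5 = 5 + C)
U(Y, t) = Y*(-5 + Y)
sqrt(c + (1/(-87 + s(3, -5)) + U(-4, 9)*(27/73))) = sqrt(26775 + (1/(-87 + (5 + 3)) + (-4*(-5 - 4))*(27/73))) = sqrt(26775 + (1/(-87 + 8) + (-4*(-9))*(27*(1/73)))) = sqrt(26775 + (1/(-79) + 36*(27/73))) = sqrt(26775 + (-1/79 + 972/73)) = sqrt(26775 + 76715/5767) = sqrt(154488140/5767) = 2*sqrt(222733275845)/5767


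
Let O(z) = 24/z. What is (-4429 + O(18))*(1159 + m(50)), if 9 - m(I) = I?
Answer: -14850394/3 ≈ -4.9501e+6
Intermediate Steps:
m(I) = 9 - I
(-4429 + O(18))*(1159 + m(50)) = (-4429 + 24/18)*(1159 + (9 - 1*50)) = (-4429 + 24*(1/18))*(1159 + (9 - 50)) = (-4429 + 4/3)*(1159 - 41) = -13283/3*1118 = -14850394/3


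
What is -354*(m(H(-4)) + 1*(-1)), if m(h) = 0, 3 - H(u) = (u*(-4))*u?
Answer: 354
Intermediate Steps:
H(u) = 3 + 4*u**2 (H(u) = 3 - u*(-4)*u = 3 - (-4*u)*u = 3 - (-4)*u**2 = 3 + 4*u**2)
-354*(m(H(-4)) + 1*(-1)) = -354*(0 + 1*(-1)) = -354*(0 - 1) = -354*(-1) = 354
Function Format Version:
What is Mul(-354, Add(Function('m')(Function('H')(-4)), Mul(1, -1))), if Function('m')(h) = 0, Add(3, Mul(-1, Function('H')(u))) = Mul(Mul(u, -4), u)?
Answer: 354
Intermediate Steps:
Function('H')(u) = Add(3, Mul(4, Pow(u, 2))) (Function('H')(u) = Add(3, Mul(-1, Mul(Mul(u, -4), u))) = Add(3, Mul(-1, Mul(Mul(-4, u), u))) = Add(3, Mul(-1, Mul(-4, Pow(u, 2)))) = Add(3, Mul(4, Pow(u, 2))))
Mul(-354, Add(Function('m')(Function('H')(-4)), Mul(1, -1))) = Mul(-354, Add(0, Mul(1, -1))) = Mul(-354, Add(0, -1)) = Mul(-354, -1) = 354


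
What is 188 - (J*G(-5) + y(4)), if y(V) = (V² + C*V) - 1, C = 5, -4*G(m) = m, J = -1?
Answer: 617/4 ≈ 154.25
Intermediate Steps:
G(m) = -m/4
y(V) = -1 + V² + 5*V (y(V) = (V² + 5*V) - 1 = -1 + V² + 5*V)
188 - (J*G(-5) + y(4)) = 188 - (-(-1)*(-5)/4 + (-1 + 4² + 5*4)) = 188 - (-1*5/4 + (-1 + 16 + 20)) = 188 - (-5/4 + 35) = 188 - 1*135/4 = 188 - 135/4 = 617/4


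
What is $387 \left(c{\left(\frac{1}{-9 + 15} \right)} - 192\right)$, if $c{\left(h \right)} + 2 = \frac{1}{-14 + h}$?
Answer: $- \frac{6233796}{83} \approx -75106.0$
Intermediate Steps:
$c{\left(h \right)} = -2 + \frac{1}{-14 + h}$
$387 \left(c{\left(\frac{1}{-9 + 15} \right)} - 192\right) = 387 \left(\frac{29 - \frac{2}{-9 + 15}}{-14 + \frac{1}{-9 + 15}} - 192\right) = 387 \left(\frac{29 - \frac{2}{6}}{-14 + \frac{1}{6}} - 192\right) = 387 \left(\frac{29 - \frac{1}{3}}{-14 + \frac{1}{6}} - 192\right) = 387 \left(\frac{29 - \frac{1}{3}}{- \frac{83}{6}} - 192\right) = 387 \left(\left(- \frac{6}{83}\right) \frac{86}{3} - 192\right) = 387 \left(- \frac{172}{83} - 192\right) = 387 \left(- \frac{16108}{83}\right) = - \frac{6233796}{83}$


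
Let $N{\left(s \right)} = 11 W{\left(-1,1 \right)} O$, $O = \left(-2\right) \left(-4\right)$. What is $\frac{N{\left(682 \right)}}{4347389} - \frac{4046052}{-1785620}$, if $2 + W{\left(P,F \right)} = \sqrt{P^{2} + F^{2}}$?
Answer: $\frac{118847619521}{52451248285} + \frac{88 \sqrt{2}}{4347389} \approx 2.2659$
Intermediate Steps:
$W{\left(P,F \right)} = -2 + \sqrt{F^{2} + P^{2}}$ ($W{\left(P,F \right)} = -2 + \sqrt{P^{2} + F^{2}} = -2 + \sqrt{F^{2} + P^{2}}$)
$O = 8$
$N{\left(s \right)} = -176 + 88 \sqrt{2}$ ($N{\left(s \right)} = 11 \left(-2 + \sqrt{1^{2} + \left(-1\right)^{2}}\right) 8 = 11 \left(-2 + \sqrt{1 + 1}\right) 8 = 11 \left(-2 + \sqrt{2}\right) 8 = \left(-22 + 11 \sqrt{2}\right) 8 = -176 + 88 \sqrt{2}$)
$\frac{N{\left(682 \right)}}{4347389} - \frac{4046052}{-1785620} = \frac{-176 + 88 \sqrt{2}}{4347389} - \frac{4046052}{-1785620} = \left(-176 + 88 \sqrt{2}\right) \frac{1}{4347389} - - \frac{1011513}{446405} = \left(- \frac{176}{4347389} + \frac{88 \sqrt{2}}{4347389}\right) + \frac{1011513}{446405} = \frac{118847619521}{52451248285} + \frac{88 \sqrt{2}}{4347389}$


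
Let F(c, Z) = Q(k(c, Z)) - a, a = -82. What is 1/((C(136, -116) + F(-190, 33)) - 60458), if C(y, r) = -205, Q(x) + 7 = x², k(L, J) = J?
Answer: -1/59499 ≈ -1.6807e-5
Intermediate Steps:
Q(x) = -7 + x²
F(c, Z) = 75 + Z² (F(c, Z) = (-7 + Z²) - 1*(-82) = (-7 + Z²) + 82 = 75 + Z²)
1/((C(136, -116) + F(-190, 33)) - 60458) = 1/((-205 + (75 + 33²)) - 60458) = 1/((-205 + (75 + 1089)) - 60458) = 1/((-205 + 1164) - 60458) = 1/(959 - 60458) = 1/(-59499) = -1/59499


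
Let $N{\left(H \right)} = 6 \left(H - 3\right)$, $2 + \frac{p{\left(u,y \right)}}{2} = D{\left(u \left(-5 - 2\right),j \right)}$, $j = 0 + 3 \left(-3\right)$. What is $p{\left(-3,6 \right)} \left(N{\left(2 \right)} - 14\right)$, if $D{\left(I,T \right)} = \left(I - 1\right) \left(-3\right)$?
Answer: $2480$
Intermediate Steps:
$j = -9$ ($j = 0 - 9 = -9$)
$D{\left(I,T \right)} = 3 - 3 I$ ($D{\left(I,T \right)} = \left(-1 + I\right) \left(-3\right) = 3 - 3 I$)
$p{\left(u,y \right)} = 2 + 42 u$ ($p{\left(u,y \right)} = -4 + 2 \left(3 - 3 u \left(-5 - 2\right)\right) = -4 + 2 \left(3 - 3 u \left(-7\right)\right) = -4 + 2 \left(3 - 3 \left(- 7 u\right)\right) = -4 + 2 \left(3 + 21 u\right) = -4 + \left(6 + 42 u\right) = 2 + 42 u$)
$N{\left(H \right)} = -18 + 6 H$ ($N{\left(H \right)} = 6 \left(-3 + H\right) = -18 + 6 H$)
$p{\left(-3,6 \right)} \left(N{\left(2 \right)} - 14\right) = \left(2 + 42 \left(-3\right)\right) \left(\left(-18 + 6 \cdot 2\right) - 14\right) = \left(2 - 126\right) \left(\left(-18 + 12\right) - 14\right) = - 124 \left(-6 - 14\right) = \left(-124\right) \left(-20\right) = 2480$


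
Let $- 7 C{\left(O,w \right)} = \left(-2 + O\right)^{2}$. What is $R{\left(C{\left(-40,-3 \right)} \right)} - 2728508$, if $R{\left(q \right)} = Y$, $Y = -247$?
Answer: $-2728755$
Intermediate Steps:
$C{\left(O,w \right)} = - \frac{\left(-2 + O\right)^{2}}{7}$
$R{\left(q \right)} = -247$
$R{\left(C{\left(-40,-3 \right)} \right)} - 2728508 = -247 - 2728508 = -2728755$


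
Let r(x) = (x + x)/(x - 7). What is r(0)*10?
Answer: 0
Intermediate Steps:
r(x) = 2*x/(-7 + x) (r(x) = (2*x)/(-7 + x) = 2*x/(-7 + x))
r(0)*10 = (2*0/(-7 + 0))*10 = (2*0/(-7))*10 = (2*0*(-1/7))*10 = 0*10 = 0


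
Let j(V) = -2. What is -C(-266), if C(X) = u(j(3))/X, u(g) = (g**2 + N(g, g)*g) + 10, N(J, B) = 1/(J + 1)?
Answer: 8/133 ≈ 0.060150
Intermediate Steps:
N(J, B) = 1/(1 + J)
u(g) = 10 + g**2 + g/(1 + g) (u(g) = (g**2 + g/(1 + g)) + 10 = 10 + g**2 + g/(1 + g))
C(X) = 16/X (C(X) = ((-2 + (1 - 2)*(10 + (-2)**2))/(1 - 2))/X = ((-2 - (10 + 4))/(-1))/X = (-(-2 - 1*14))/X = (-(-2 - 14))/X = (-1*(-16))/X = 16/X)
-C(-266) = -16/(-266) = -16*(-1)/266 = -1*(-8/133) = 8/133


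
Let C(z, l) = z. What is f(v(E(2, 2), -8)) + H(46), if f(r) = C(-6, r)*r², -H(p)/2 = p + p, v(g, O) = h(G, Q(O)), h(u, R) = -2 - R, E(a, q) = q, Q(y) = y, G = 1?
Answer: -400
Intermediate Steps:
v(g, O) = -2 - O
H(p) = -4*p (H(p) = -2*(p + p) = -4*p)
f(r) = -6*r²
f(v(E(2, 2), -8)) + H(46) = -6*(-2 - 1*(-8))² - 4*46 = -6*(-2 + 8)² - 184 = -6*6² - 184 = -6*36 - 184 = -216 - 184 = -400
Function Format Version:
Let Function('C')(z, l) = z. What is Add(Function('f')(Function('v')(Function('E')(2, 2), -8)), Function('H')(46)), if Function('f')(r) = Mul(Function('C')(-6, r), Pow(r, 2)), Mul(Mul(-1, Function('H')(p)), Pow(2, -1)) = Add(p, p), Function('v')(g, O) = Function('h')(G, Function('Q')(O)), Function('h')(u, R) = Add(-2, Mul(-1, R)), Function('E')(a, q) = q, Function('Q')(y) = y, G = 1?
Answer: -400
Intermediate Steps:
Function('v')(g, O) = Add(-2, Mul(-1, O))
Function('H')(p) = Mul(-4, p) (Function('H')(p) = Mul(-2, Add(p, p)) = Mul(-2, Mul(2, p)) = Mul(-4, p))
Function('f')(r) = Mul(-6, Pow(r, 2))
Add(Function('f')(Function('v')(Function('E')(2, 2), -8)), Function('H')(46)) = Add(Mul(-6, Pow(Add(-2, Mul(-1, -8)), 2)), Mul(-4, 46)) = Add(Mul(-6, Pow(Add(-2, 8), 2)), -184) = Add(Mul(-6, Pow(6, 2)), -184) = Add(Mul(-6, 36), -184) = Add(-216, -184) = -400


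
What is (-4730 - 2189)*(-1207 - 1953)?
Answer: 21864040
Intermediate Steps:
(-4730 - 2189)*(-1207 - 1953) = -6919*(-3160) = 21864040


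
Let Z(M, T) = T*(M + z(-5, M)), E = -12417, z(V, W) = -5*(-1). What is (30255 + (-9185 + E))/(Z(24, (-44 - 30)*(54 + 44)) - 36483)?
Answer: -8653/246791 ≈ -0.035062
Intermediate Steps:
z(V, W) = 5
Z(M, T) = T*(5 + M) (Z(M, T) = T*(M + 5) = T*(5 + M))
(30255 + (-9185 + E))/(Z(24, (-44 - 30)*(54 + 44)) - 36483) = (30255 + (-9185 - 12417))/(((-44 - 30)*(54 + 44))*(5 + 24) - 36483) = (30255 - 21602)/(-74*98*29 - 36483) = 8653/(-7252*29 - 36483) = 8653/(-210308 - 36483) = 8653/(-246791) = 8653*(-1/246791) = -8653/246791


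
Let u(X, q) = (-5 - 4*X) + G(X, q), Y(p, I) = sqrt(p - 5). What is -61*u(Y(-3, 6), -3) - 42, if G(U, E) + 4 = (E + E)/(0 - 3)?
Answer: 385 + 488*I*sqrt(2) ≈ 385.0 + 690.14*I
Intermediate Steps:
G(U, E) = -4 - 2*E/3 (G(U, E) = -4 + (E + E)/(0 - 3) = -4 + (2*E)/(-3) = -4 + (2*E)*(-1/3) = -4 - 2*E/3)
Y(p, I) = sqrt(-5 + p)
u(X, q) = -9 - 4*X - 2*q/3 (u(X, q) = (-5 - 4*X) + (-4 - 2*q/3) = -9 - 4*X - 2*q/3)
-61*u(Y(-3, 6), -3) - 42 = -61*(-9 - 4*sqrt(-5 - 3) - 2/3*(-3)) - 42 = -61*(-9 - 8*I*sqrt(2) + 2) - 42 = -61*(-7 - 8*I*sqrt(2)) - 42 = (427 + 488*I*sqrt(2)) - 42 = 385 + 488*I*sqrt(2)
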